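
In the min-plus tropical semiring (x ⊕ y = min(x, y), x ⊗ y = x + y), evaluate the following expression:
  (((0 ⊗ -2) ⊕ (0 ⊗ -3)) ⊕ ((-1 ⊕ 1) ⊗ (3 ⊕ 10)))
(((0 ⊗ -2) ⊕ (0 ⊗ -3)) ⊕ ((-1 ⊕ 1) ⊗ (3 ⊕ 10))) = -3

Expand innermost to outermost. Recall ⊕ takes the minimum of its arguments and ⊗ takes their sum. Working out the expression (((0 ⊗ -2) ⊕ (0 ⊗ -3)) ⊕ ((-1 ⊕ 1) ⊗ (3 ⊕ 10))) gives -3.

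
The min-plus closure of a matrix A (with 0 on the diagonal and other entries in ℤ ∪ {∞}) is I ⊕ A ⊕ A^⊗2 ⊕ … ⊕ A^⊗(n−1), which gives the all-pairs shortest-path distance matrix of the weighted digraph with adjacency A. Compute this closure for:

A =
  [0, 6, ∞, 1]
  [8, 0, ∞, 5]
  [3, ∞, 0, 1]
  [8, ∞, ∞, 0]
Closure =
  [0, 6, ∞, 1]
  [8, 0, ∞, 5]
  [3, 9, 0, 1]
  [8, 14, ∞, 0]

This is the Floyd-Warshall all-pairs shortest-path computation. For each intermediate vertex k = 0, 1, …, 3, update dist[i][j] ← min(dist[i][j], dist[i][k] + dist[k][j]). The final matrix gives, for each (i, j), the minimum total weight of any directed path from i to j (possibly empty when i = j).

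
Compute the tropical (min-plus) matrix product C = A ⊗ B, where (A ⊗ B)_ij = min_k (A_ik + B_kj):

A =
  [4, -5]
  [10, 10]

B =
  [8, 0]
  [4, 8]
A ⊗ B =
  [-1, 3]
  [14, 10]

Apply the min-plus product entry-by-entry:
  C[0][0] = min over k of (A[0][0] + B[0][0] = 4 + 8 = 12, A[0][1] + B[1][0] = -5 + 4 = -1) = -1 (attained at k = 1)
  C[0][1] = min over k of (A[0][0] + B[0][1] = 4 + 0 = 4, A[0][1] + B[1][1] = -5 + 8 = 3) = 3 (attained at k = 1)
  C[1][0] = min over k of (A[1][0] + B[0][0] = 10 + 8 = 18, A[1][1] + B[1][0] = 10 + 4 = 14) = 14 (attained at k = 1)
  C[1][1] = min over k of (A[1][0] + B[0][1] = 10 + 0 = 10, A[1][1] + B[1][1] = 10 + 8 = 18) = 10 (attained at k = 0)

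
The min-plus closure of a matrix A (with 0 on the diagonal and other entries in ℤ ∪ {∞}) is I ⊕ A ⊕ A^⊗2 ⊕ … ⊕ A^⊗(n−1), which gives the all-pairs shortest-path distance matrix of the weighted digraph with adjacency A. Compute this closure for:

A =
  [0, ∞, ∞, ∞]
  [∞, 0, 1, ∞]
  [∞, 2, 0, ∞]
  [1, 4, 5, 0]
Closure =
  [0, ∞, ∞, ∞]
  [∞, 0, 1, ∞]
  [∞, 2, 0, ∞]
  [1, 4, 5, 0]

This is the Floyd-Warshall all-pairs shortest-path computation. For each intermediate vertex k = 0, 1, …, 3, update dist[i][j] ← min(dist[i][j], dist[i][k] + dist[k][j]). The final matrix gives, for each (i, j), the minimum total weight of any directed path from i to j (possibly empty when i = j).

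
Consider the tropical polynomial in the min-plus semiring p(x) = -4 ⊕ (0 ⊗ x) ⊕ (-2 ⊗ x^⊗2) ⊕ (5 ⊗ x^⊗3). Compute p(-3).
p(-3) = -8

A tropical monomial a ⊗ x^⊗i evaluates to a + i · x. Evaluating each term at x = -3:
  Term 0 contributes -4 + 0 · -3 = -4
  Term 1 contributes 0 + 1 · -3 = -3
  Term 2 contributes -2 + 2 · -3 = -8
  Term 3 contributes 5 + 3 · -3 = -4
p(-3) = ⊕ of these = min[-4, -3, -8, -4] = -8.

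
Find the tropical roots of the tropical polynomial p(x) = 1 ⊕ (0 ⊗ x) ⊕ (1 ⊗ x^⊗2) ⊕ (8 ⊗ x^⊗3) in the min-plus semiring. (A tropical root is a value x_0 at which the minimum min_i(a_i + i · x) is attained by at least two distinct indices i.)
Roots: {-7, -1, 1}

Each tropical root is a break point of the lower envelope of the lines y = a_i + i · x (there are 4 lines, with slopes 0, 1, ..., 3). Only the lines that attain the minimum somewhere contribute to roots; other lines are dominated. Here the surviving (envelope) indices are i = 3, i = 2, i = 1, i = 0.
Intersections between consecutive envelope lines give the roots: for adjacent envelope indices i < j the intersection is x = (a_i − a_j) / (j − i). Reading off the sorted break points: {-7, -1, 1}.
Verification: at each break x_0, at least two indices attain the minimum of min_i(a_i + i · x_0).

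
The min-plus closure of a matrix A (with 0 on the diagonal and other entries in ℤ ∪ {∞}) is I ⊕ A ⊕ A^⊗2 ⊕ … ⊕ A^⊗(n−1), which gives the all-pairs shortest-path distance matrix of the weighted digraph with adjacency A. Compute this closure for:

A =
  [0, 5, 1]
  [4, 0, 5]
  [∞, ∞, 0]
Closure =
  [0, 5, 1]
  [4, 0, 5]
  [∞, ∞, 0]

This is the Floyd-Warshall all-pairs shortest-path computation. For each intermediate vertex k = 0, 1, …, 2, update dist[i][j] ← min(dist[i][j], dist[i][k] + dist[k][j]). The final matrix gives, for each (i, j), the minimum total weight of any directed path from i to j (possibly empty when i = j).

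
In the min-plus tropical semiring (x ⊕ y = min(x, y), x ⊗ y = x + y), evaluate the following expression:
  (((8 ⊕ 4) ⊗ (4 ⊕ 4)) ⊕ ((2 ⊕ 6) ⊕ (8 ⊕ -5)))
(((8 ⊕ 4) ⊗ (4 ⊕ 4)) ⊕ ((2 ⊕ 6) ⊕ (8 ⊕ -5))) = -5

Expand innermost to outermost. Recall ⊕ takes the minimum of its arguments and ⊗ takes their sum. Working out the expression (((8 ⊕ 4) ⊗ (4 ⊕ 4)) ⊕ ((2 ⊕ 6) ⊕ (8 ⊕ -5))) gives -5.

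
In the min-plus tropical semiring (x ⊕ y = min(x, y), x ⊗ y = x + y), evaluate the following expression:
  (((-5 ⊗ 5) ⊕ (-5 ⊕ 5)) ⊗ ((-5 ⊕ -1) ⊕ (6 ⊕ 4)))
(((-5 ⊗ 5) ⊕ (-5 ⊕ 5)) ⊗ ((-5 ⊕ -1) ⊕ (6 ⊕ 4))) = -10

Expand innermost to outermost. Recall ⊕ takes the minimum of its arguments and ⊗ takes their sum. Working out the expression (((-5 ⊗ 5) ⊕ (-5 ⊕ 5)) ⊗ ((-5 ⊕ -1) ⊕ (6 ⊕ 4))) gives -10.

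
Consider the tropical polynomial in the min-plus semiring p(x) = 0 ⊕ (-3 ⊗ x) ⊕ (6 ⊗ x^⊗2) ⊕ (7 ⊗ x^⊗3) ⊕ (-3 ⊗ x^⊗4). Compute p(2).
p(2) = -1

A tropical monomial a ⊗ x^⊗i evaluates to a + i · x. Evaluating each term at x = 2:
  Term 0 contributes 0 + 0 · 2 = 0
  Term 1 contributes -3 + 1 · 2 = -1
  Term 2 contributes 6 + 2 · 2 = 10
  Term 3 contributes 7 + 3 · 2 = 13
  Term 4 contributes -3 + 4 · 2 = 5
p(2) = ⊕ of these = min[0, -1, 10, 13, 5] = -1.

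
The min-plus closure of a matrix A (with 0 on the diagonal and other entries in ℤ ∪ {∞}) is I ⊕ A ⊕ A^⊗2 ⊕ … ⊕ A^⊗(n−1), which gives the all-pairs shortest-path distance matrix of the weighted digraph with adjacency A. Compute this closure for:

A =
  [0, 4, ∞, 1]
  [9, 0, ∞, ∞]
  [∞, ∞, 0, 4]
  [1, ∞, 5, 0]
Closure =
  [0, 4, 6, 1]
  [9, 0, 15, 10]
  [5, 9, 0, 4]
  [1, 5, 5, 0]

This is the Floyd-Warshall all-pairs shortest-path computation. For each intermediate vertex k = 0, 1, …, 3, update dist[i][j] ← min(dist[i][j], dist[i][k] + dist[k][j]). The final matrix gives, for each (i, j), the minimum total weight of any directed path from i to j (possibly empty when i = j).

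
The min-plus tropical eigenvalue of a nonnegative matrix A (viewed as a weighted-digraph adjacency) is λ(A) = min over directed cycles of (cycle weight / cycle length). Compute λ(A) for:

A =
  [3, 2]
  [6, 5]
λ(A) = 3

Enumerate directed cycles and compute their means (weight / length). Sample:
  cycle 0 → 0: weight = 3, length = 1, mean = 3/1 ≈ 3.000
  cycle 1 → 1: weight = 5, length = 1, mean = 5/1 ≈ 5.000
  cycle 0 → 1 → 0: weight = 8, length = 2, mean = 8/2 ≈ 4.000
  cycle 1 → 0 → 1: weight = 8, length = 2, mean = 8/2 ≈ 4.000
Minimum mean = 3.000, attained e.g. along the cycle 0 → 0 with weight 3 and length 1. So λ(A) = 3/1 = 3.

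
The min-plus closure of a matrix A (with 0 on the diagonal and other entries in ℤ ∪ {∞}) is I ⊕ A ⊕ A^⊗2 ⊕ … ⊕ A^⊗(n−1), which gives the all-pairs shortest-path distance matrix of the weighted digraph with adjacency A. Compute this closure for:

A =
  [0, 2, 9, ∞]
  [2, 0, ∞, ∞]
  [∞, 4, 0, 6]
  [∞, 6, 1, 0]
Closure =
  [0, 2, 9, 15]
  [2, 0, 11, 17]
  [6, 4, 0, 6]
  [7, 5, 1, 0]

This is the Floyd-Warshall all-pairs shortest-path computation. For each intermediate vertex k = 0, 1, …, 3, update dist[i][j] ← min(dist[i][j], dist[i][k] + dist[k][j]). The final matrix gives, for each (i, j), the minimum total weight of any directed path from i to j (possibly empty when i = j).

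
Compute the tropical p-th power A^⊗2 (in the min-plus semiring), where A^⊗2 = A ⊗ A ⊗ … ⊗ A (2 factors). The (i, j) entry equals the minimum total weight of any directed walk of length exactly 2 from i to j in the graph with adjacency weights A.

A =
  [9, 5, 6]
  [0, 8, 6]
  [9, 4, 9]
A^⊗2 =
  [5, 10, 11]
  [8, 5, 6]
  [4, 12, 10]

Each entry (A^⊗2)_ij equals the minimum over all length-2 walks i = v_0 → v_1 → … → v_2 = j of Σ_t A[v_t][v_{t+1}]. For example, for (i, j) = (0, 2) we minimise over 3 possible intermediate vertex sequences; the minimum is 11, attained along the walk 0 → 1 → 2.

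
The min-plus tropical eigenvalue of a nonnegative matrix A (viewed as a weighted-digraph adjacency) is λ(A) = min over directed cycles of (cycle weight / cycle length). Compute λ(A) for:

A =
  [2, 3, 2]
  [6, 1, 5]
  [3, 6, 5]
λ(A) = 1

Enumerate directed cycles and compute their means (weight / length). Sample:
  cycle 0 → 0: weight = 2, length = 1, mean = 2/1 ≈ 2.000
  cycle 1 → 1: weight = 1, length = 1, mean = 1/1 ≈ 1.000
  cycle 2 → 2: weight = 5, length = 1, mean = 5/1 ≈ 5.000
  cycle 0 → 1 → 0: weight = 9, length = 2, mean = 9/2 ≈ 4.500
  cycle 0 → 2 → 0: weight = 5, length = 2, mean = 5/2 ≈ 2.500
  cycle 1 → 0 → 1: weight = 9, length = 2, mean = 9/2 ≈ 4.500
Minimum mean = 1.000, attained e.g. along the cycle 1 → 1 with weight 1 and length 1. So λ(A) = 1/1 = 1.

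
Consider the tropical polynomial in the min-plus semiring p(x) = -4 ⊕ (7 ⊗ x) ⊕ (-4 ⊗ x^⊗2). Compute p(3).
p(3) = -4

A tropical monomial a ⊗ x^⊗i evaluates to a + i · x. Evaluating each term at x = 3:
  Term 0 contributes -4 + 0 · 3 = -4
  Term 1 contributes 7 + 1 · 3 = 10
  Term 2 contributes -4 + 2 · 3 = 2
p(3) = ⊕ of these = min[-4, 10, 2] = -4.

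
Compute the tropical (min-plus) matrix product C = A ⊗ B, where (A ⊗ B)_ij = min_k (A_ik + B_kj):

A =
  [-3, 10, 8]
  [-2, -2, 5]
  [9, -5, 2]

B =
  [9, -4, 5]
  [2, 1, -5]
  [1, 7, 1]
A ⊗ B =
  [6, -7, 2]
  [0, -6, -7]
  [-3, -4, -10]

Apply the min-plus product entry-by-entry:
  C[0][0] = min over k of (A[0][0] + B[0][0] = -3 + 9 = 6, A[0][1] + B[1][0] = 10 + 2 = 12, A[0][2] + B[2][0] = 8 + 1 = 9) = 6 (attained at k = 0)
  C[0][1] = min over k of (A[0][0] + B[0][1] = -3 + -4 = -7, A[0][1] + B[1][1] = 10 + 1 = 11, A[0][2] + B[2][1] = 8 + 7 = 15) = -7 (attained at k = 0)
  C[0][2] = min over k of (A[0][0] + B[0][2] = -3 + 5 = 2, A[0][1] + B[1][2] = 10 + -5 = 5, A[0][2] + B[2][2] = 8 + 1 = 9) = 2 (attained at k = 0)
  C[1][0] = min over k of (A[1][0] + B[0][0] = -2 + 9 = 7, A[1][1] + B[1][0] = -2 + 2 = 0, A[1][2] + B[2][0] = 5 + 1 = 6) = 0 (attained at k = 1)
  C[1][1] = min over k of (A[1][0] + B[0][1] = -2 + -4 = -6, A[1][1] + B[1][1] = -2 + 1 = -1, A[1][2] + B[2][1] = 5 + 7 = 12) = -6 (attained at k = 0)
  C[1][2] = min over k of (A[1][0] + B[0][2] = -2 + 5 = 3, A[1][1] + B[1][2] = -2 + -5 = -7, A[1][2] + B[2][2] = 5 + 1 = 6) = -7 (attained at k = 1)
  C[2][0] = min over k of (A[2][0] + B[0][0] = 9 + 9 = 18, A[2][1] + B[1][0] = -5 + 2 = -3, A[2][2] + B[2][0] = 2 + 1 = 3) = -3 (attained at k = 1)
  C[2][1] = min over k of (A[2][0] + B[0][1] = 9 + -4 = 5, A[2][1] + B[1][1] = -5 + 1 = -4, A[2][2] + B[2][1] = 2 + 7 = 9) = -4 (attained at k = 1)
  C[2][2] = min over k of (A[2][0] + B[0][2] = 9 + 5 = 14, A[2][1] + B[1][2] = -5 + -5 = -10, A[2][2] + B[2][2] = 2 + 1 = 3) = -10 (attained at k = 1)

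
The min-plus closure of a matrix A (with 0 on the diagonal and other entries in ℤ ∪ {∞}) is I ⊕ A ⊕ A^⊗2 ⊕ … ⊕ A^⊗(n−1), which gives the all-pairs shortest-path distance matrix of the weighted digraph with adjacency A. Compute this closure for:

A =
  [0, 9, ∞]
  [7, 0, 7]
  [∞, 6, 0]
Closure =
  [0, 9, 16]
  [7, 0, 7]
  [13, 6, 0]

This is the Floyd-Warshall all-pairs shortest-path computation. For each intermediate vertex k = 0, 1, …, 2, update dist[i][j] ← min(dist[i][j], dist[i][k] + dist[k][j]). The final matrix gives, for each (i, j), the minimum total weight of any directed path from i to j (possibly empty when i = j).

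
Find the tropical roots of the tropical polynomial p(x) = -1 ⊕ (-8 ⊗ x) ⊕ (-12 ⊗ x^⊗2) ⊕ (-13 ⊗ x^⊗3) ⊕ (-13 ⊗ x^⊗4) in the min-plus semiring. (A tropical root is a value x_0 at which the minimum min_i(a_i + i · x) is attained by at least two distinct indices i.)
Roots: {0, 1, 4, 7}

Each tropical root is a break point of the lower envelope of the lines y = a_i + i · x (there are 5 lines, with slopes 0, 1, ..., 4). Only the lines that attain the minimum somewhere contribute to roots; other lines are dominated. Here the surviving (envelope) indices are i = 4, i = 3, i = 2, i = 1, i = 0.
Intersections between consecutive envelope lines give the roots: for adjacent envelope indices i < j the intersection is x = (a_i − a_j) / (j − i). Reading off the sorted break points: {0, 1, 4, 7}.
Verification: at each break x_0, at least two indices attain the minimum of min_i(a_i + i · x_0).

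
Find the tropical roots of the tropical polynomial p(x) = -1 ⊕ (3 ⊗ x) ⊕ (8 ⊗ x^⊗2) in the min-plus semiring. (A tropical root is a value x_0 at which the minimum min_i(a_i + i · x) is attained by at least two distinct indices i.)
Roots: {-5, -4}

Each tropical root is a break point of the lower envelope of the lines y = a_i + i · x (there are 3 lines, with slopes 0, 1, ..., 2). Only the lines that attain the minimum somewhere contribute to roots; other lines are dominated. Here the surviving (envelope) indices are i = 2, i = 1, i = 0.
Intersections between consecutive envelope lines give the roots: for adjacent envelope indices i < j the intersection is x = (a_i − a_j) / (j − i). Reading off the sorted break points: {-5, -4}.
Verification: at each break x_0, at least two indices attain the minimum of min_i(a_i + i · x_0).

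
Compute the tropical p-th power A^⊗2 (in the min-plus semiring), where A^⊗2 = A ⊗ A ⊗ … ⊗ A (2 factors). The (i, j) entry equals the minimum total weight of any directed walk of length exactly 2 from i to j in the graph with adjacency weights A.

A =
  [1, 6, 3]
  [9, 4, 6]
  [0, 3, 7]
A^⊗2 =
  [2, 6, 4]
  [6, 8, 10]
  [1, 6, 3]

Each entry (A^⊗2)_ij equals the minimum over all length-2 walks i = v_0 → v_1 → … → v_2 = j of Σ_t A[v_t][v_{t+1}]. For example, for (i, j) = (0, 2) we minimise over 3 possible intermediate vertex sequences; the minimum is 4, attained along the walk 0 → 0 → 2.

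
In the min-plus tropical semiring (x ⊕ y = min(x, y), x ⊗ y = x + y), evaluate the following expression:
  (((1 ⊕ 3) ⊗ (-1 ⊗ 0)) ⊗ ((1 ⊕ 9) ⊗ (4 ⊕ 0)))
(((1 ⊕ 3) ⊗ (-1 ⊗ 0)) ⊗ ((1 ⊕ 9) ⊗ (4 ⊕ 0))) = 1

Expand innermost to outermost. Recall ⊕ takes the minimum of its arguments and ⊗ takes their sum. Working out the expression (((1 ⊕ 3) ⊗ (-1 ⊗ 0)) ⊗ ((1 ⊕ 9) ⊗ (4 ⊕ 0))) gives 1.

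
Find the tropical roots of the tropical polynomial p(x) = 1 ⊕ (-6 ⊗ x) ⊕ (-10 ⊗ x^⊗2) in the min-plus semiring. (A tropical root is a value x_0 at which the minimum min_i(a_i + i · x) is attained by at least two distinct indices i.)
Roots: {4, 7}

Each tropical root is a break point of the lower envelope of the lines y = a_i + i · x (there are 3 lines, with slopes 0, 1, ..., 2). Only the lines that attain the minimum somewhere contribute to roots; other lines are dominated. Here the surviving (envelope) indices are i = 2, i = 1, i = 0.
Intersections between consecutive envelope lines give the roots: for adjacent envelope indices i < j the intersection is x = (a_i − a_j) / (j − i). Reading off the sorted break points: {4, 7}.
Verification: at each break x_0, at least two indices attain the minimum of min_i(a_i + i · x_0).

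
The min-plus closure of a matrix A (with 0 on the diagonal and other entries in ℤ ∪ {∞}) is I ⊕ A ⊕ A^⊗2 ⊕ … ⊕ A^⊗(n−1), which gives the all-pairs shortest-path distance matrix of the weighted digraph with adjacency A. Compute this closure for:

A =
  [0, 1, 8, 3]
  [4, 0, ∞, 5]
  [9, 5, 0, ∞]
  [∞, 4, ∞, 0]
Closure =
  [0, 1, 8, 3]
  [4, 0, 12, 5]
  [9, 5, 0, 10]
  [8, 4, 16, 0]

This is the Floyd-Warshall all-pairs shortest-path computation. For each intermediate vertex k = 0, 1, …, 3, update dist[i][j] ← min(dist[i][j], dist[i][k] + dist[k][j]). The final matrix gives, for each (i, j), the minimum total weight of any directed path from i to j (possibly empty when i = j).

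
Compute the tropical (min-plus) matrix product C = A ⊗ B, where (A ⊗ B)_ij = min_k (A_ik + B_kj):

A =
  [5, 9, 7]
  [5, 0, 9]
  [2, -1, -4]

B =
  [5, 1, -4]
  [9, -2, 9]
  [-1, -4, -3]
A ⊗ B =
  [6, 3, 1]
  [8, -2, 1]
  [-5, -8, -7]

Apply the min-plus product entry-by-entry:
  C[0][0] = min over k of (A[0][0] + B[0][0] = 5 + 5 = 10, A[0][1] + B[1][0] = 9 + 9 = 18, A[0][2] + B[2][0] = 7 + -1 = 6) = 6 (attained at k = 2)
  C[0][1] = min over k of (A[0][0] + B[0][1] = 5 + 1 = 6, A[0][1] + B[1][1] = 9 + -2 = 7, A[0][2] + B[2][1] = 7 + -4 = 3) = 3 (attained at k = 2)
  C[0][2] = min over k of (A[0][0] + B[0][2] = 5 + -4 = 1, A[0][1] + B[1][2] = 9 + 9 = 18, A[0][2] + B[2][2] = 7 + -3 = 4) = 1 (attained at k = 0)
  C[1][0] = min over k of (A[1][0] + B[0][0] = 5 + 5 = 10, A[1][1] + B[1][0] = 0 + 9 = 9, A[1][2] + B[2][0] = 9 + -1 = 8) = 8 (attained at k = 2)
  C[1][1] = min over k of (A[1][0] + B[0][1] = 5 + 1 = 6, A[1][1] + B[1][1] = 0 + -2 = -2, A[1][2] + B[2][1] = 9 + -4 = 5) = -2 (attained at k = 1)
  C[1][2] = min over k of (A[1][0] + B[0][2] = 5 + -4 = 1, A[1][1] + B[1][2] = 0 + 9 = 9, A[1][2] + B[2][2] = 9 + -3 = 6) = 1 (attained at k = 0)
  C[2][0] = min over k of (A[2][0] + B[0][0] = 2 + 5 = 7, A[2][1] + B[1][0] = -1 + 9 = 8, A[2][2] + B[2][0] = -4 + -1 = -5) = -5 (attained at k = 2)
  C[2][1] = min over k of (A[2][0] + B[0][1] = 2 + 1 = 3, A[2][1] + B[1][1] = -1 + -2 = -3, A[2][2] + B[2][1] = -4 + -4 = -8) = -8 (attained at k = 2)
  C[2][2] = min over k of (A[2][0] + B[0][2] = 2 + -4 = -2, A[2][1] + B[1][2] = -1 + 9 = 8, A[2][2] + B[2][2] = -4 + -3 = -7) = -7 (attained at k = 2)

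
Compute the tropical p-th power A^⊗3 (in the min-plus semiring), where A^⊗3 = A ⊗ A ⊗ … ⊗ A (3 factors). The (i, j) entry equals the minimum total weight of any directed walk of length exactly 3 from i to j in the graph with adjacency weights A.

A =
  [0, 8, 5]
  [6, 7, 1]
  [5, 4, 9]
A^⊗3 =
  [0, 8, 5]
  [6, 12, 6]
  [5, 9, 10]

Each entry (A^⊗3)_ij equals the minimum over all length-3 walks i = v_0 → v_1 → … → v_3 = j of Σ_t A[v_t][v_{t+1}]. For example, for (i, j) = (0, 2) we minimise over 9 possible intermediate vertex sequences; the minimum is 5, attained along the walk 0 → 0 → 0 → 2.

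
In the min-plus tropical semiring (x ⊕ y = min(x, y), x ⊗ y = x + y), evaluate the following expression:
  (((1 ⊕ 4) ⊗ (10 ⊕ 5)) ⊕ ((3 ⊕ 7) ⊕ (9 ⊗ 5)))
(((1 ⊕ 4) ⊗ (10 ⊕ 5)) ⊕ ((3 ⊕ 7) ⊕ (9 ⊗ 5))) = 3

Expand innermost to outermost. Recall ⊕ takes the minimum of its arguments and ⊗ takes their sum. Working out the expression (((1 ⊕ 4) ⊗ (10 ⊕ 5)) ⊕ ((3 ⊕ 7) ⊕ (9 ⊗ 5))) gives 3.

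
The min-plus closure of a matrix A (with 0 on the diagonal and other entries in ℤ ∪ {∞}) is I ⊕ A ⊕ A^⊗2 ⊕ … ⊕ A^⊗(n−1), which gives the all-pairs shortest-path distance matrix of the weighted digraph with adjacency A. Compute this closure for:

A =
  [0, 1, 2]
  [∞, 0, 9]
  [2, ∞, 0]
Closure =
  [0, 1, 2]
  [11, 0, 9]
  [2, 3, 0]

This is the Floyd-Warshall all-pairs shortest-path computation. For each intermediate vertex k = 0, 1, …, 2, update dist[i][j] ← min(dist[i][j], dist[i][k] + dist[k][j]). The final matrix gives, for each (i, j), the minimum total weight of any directed path from i to j (possibly empty when i = j).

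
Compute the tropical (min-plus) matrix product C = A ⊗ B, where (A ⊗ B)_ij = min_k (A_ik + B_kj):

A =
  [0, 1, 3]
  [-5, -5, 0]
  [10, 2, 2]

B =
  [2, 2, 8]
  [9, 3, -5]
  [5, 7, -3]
A ⊗ B =
  [2, 2, -4]
  [-3, -3, -10]
  [7, 5, -3]

Apply the min-plus product entry-by-entry:
  C[0][0] = min over k of (A[0][0] + B[0][0] = 0 + 2 = 2, A[0][1] + B[1][0] = 1 + 9 = 10, A[0][2] + B[2][0] = 3 + 5 = 8) = 2 (attained at k = 0)
  C[0][1] = min over k of (A[0][0] + B[0][1] = 0 + 2 = 2, A[0][1] + B[1][1] = 1 + 3 = 4, A[0][2] + B[2][1] = 3 + 7 = 10) = 2 (attained at k = 0)
  C[0][2] = min over k of (A[0][0] + B[0][2] = 0 + 8 = 8, A[0][1] + B[1][2] = 1 + -5 = -4, A[0][2] + B[2][2] = 3 + -3 = 0) = -4 (attained at k = 1)
  C[1][0] = min over k of (A[1][0] + B[0][0] = -5 + 2 = -3, A[1][1] + B[1][0] = -5 + 9 = 4, A[1][2] + B[2][0] = 0 + 5 = 5) = -3 (attained at k = 0)
  C[1][1] = min over k of (A[1][0] + B[0][1] = -5 + 2 = -3, A[1][1] + B[1][1] = -5 + 3 = -2, A[1][2] + B[2][1] = 0 + 7 = 7) = -3 (attained at k = 0)
  C[1][2] = min over k of (A[1][0] + B[0][2] = -5 + 8 = 3, A[1][1] + B[1][2] = -5 + -5 = -10, A[1][2] + B[2][2] = 0 + -3 = -3) = -10 (attained at k = 1)
  C[2][0] = min over k of (A[2][0] + B[0][0] = 10 + 2 = 12, A[2][1] + B[1][0] = 2 + 9 = 11, A[2][2] + B[2][0] = 2 + 5 = 7) = 7 (attained at k = 2)
  C[2][1] = min over k of (A[2][0] + B[0][1] = 10 + 2 = 12, A[2][1] + B[1][1] = 2 + 3 = 5, A[2][2] + B[2][1] = 2 + 7 = 9) = 5 (attained at k = 1)
  C[2][2] = min over k of (A[2][0] + B[0][2] = 10 + 8 = 18, A[2][1] + B[1][2] = 2 + -5 = -3, A[2][2] + B[2][2] = 2 + -3 = -1) = -3 (attained at k = 1)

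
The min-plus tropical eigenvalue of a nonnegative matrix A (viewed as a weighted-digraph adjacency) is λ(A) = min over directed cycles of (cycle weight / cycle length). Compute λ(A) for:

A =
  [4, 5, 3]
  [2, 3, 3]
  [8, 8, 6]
λ(A) = 3

Enumerate directed cycles and compute their means (weight / length). Sample:
  cycle 0 → 0: weight = 4, length = 1, mean = 4/1 ≈ 4.000
  cycle 1 → 1: weight = 3, length = 1, mean = 3/1 ≈ 3.000
  cycle 2 → 2: weight = 6, length = 1, mean = 6/1 ≈ 6.000
  cycle 0 → 1 → 0: weight = 7, length = 2, mean = 7/2 ≈ 3.500
  cycle 0 → 2 → 0: weight = 11, length = 2, mean = 11/2 ≈ 5.500
  cycle 1 → 0 → 1: weight = 7, length = 2, mean = 7/2 ≈ 3.500
Minimum mean = 3.000, attained e.g. along the cycle 1 → 1 with weight 3 and length 1. So λ(A) = 3/1 = 3.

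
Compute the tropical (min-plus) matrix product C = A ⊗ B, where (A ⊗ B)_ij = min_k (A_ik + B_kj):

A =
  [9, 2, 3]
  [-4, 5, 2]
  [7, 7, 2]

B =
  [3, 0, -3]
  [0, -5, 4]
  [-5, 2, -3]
A ⊗ B =
  [-2, -3, 0]
  [-3, -4, -7]
  [-3, 2, -1]

Apply the min-plus product entry-by-entry:
  C[0][0] = min over k of (A[0][0] + B[0][0] = 9 + 3 = 12, A[0][1] + B[1][0] = 2 + 0 = 2, A[0][2] + B[2][0] = 3 + -5 = -2) = -2 (attained at k = 2)
  C[0][1] = min over k of (A[0][0] + B[0][1] = 9 + 0 = 9, A[0][1] + B[1][1] = 2 + -5 = -3, A[0][2] + B[2][1] = 3 + 2 = 5) = -3 (attained at k = 1)
  C[0][2] = min over k of (A[0][0] + B[0][2] = 9 + -3 = 6, A[0][1] + B[1][2] = 2 + 4 = 6, A[0][2] + B[2][2] = 3 + -3 = 0) = 0 (attained at k = 2)
  C[1][0] = min over k of (A[1][0] + B[0][0] = -4 + 3 = -1, A[1][1] + B[1][0] = 5 + 0 = 5, A[1][2] + B[2][0] = 2 + -5 = -3) = -3 (attained at k = 2)
  C[1][1] = min over k of (A[1][0] + B[0][1] = -4 + 0 = -4, A[1][1] + B[1][1] = 5 + -5 = 0, A[1][2] + B[2][1] = 2 + 2 = 4) = -4 (attained at k = 0)
  C[1][2] = min over k of (A[1][0] + B[0][2] = -4 + -3 = -7, A[1][1] + B[1][2] = 5 + 4 = 9, A[1][2] + B[2][2] = 2 + -3 = -1) = -7 (attained at k = 0)
  C[2][0] = min over k of (A[2][0] + B[0][0] = 7 + 3 = 10, A[2][1] + B[1][0] = 7 + 0 = 7, A[2][2] + B[2][0] = 2 + -5 = -3) = -3 (attained at k = 2)
  C[2][1] = min over k of (A[2][0] + B[0][1] = 7 + 0 = 7, A[2][1] + B[1][1] = 7 + -5 = 2, A[2][2] + B[2][1] = 2 + 2 = 4) = 2 (attained at k = 1)
  C[2][2] = min over k of (A[2][0] + B[0][2] = 7 + -3 = 4, A[2][1] + B[1][2] = 7 + 4 = 11, A[2][2] + B[2][2] = 2 + -3 = -1) = -1 (attained at k = 2)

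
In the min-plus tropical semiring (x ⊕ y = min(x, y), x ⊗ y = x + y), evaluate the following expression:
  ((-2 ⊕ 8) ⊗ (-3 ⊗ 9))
((-2 ⊕ 8) ⊗ (-3 ⊗ 9)) = 4

Expand innermost to outermost. Recall ⊕ takes the minimum of its arguments and ⊗ takes their sum. Working out the expression ((-2 ⊕ 8) ⊗ (-3 ⊗ 9)) gives 4.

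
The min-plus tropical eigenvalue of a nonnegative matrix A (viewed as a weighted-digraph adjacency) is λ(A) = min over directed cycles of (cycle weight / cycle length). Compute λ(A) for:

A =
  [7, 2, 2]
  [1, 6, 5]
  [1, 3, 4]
λ(A) = 3/2

Enumerate directed cycles and compute their means (weight / length). Sample:
  cycle 0 → 0: weight = 7, length = 1, mean = 7/1 ≈ 7.000
  cycle 1 → 1: weight = 6, length = 1, mean = 6/1 ≈ 6.000
  cycle 2 → 2: weight = 4, length = 1, mean = 4/1 ≈ 4.000
  cycle 0 → 1 → 0: weight = 3, length = 2, mean = 3/2 ≈ 1.500
  cycle 0 → 2 → 0: weight = 3, length = 2, mean = 3/2 ≈ 1.500
  cycle 1 → 0 → 1: weight = 3, length = 2, mean = 3/2 ≈ 1.500
Minimum mean = 1.500, attained e.g. along the cycle 0 → 1 → 0 with weight 3 and length 2. So λ(A) = 3/2 = 3/2.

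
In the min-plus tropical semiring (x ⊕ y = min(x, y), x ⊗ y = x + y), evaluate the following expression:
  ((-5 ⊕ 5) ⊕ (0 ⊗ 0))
((-5 ⊕ 5) ⊕ (0 ⊗ 0)) = -5

Expand innermost to outermost. Recall ⊕ takes the minimum of its arguments and ⊗ takes their sum. Working out the expression ((-5 ⊕ 5) ⊕ (0 ⊗ 0)) gives -5.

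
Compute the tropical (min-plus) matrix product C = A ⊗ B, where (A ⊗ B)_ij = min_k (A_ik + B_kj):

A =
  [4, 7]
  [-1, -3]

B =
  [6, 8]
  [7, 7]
A ⊗ B =
  [10, 12]
  [4, 4]

Apply the min-plus product entry-by-entry:
  C[0][0] = min over k of (A[0][0] + B[0][0] = 4 + 6 = 10, A[0][1] + B[1][0] = 7 + 7 = 14) = 10 (attained at k = 0)
  C[0][1] = min over k of (A[0][0] + B[0][1] = 4 + 8 = 12, A[0][1] + B[1][1] = 7 + 7 = 14) = 12 (attained at k = 0)
  C[1][0] = min over k of (A[1][0] + B[0][0] = -1 + 6 = 5, A[1][1] + B[1][0] = -3 + 7 = 4) = 4 (attained at k = 1)
  C[1][1] = min over k of (A[1][0] + B[0][1] = -1 + 8 = 7, A[1][1] + B[1][1] = -3 + 7 = 4) = 4 (attained at k = 1)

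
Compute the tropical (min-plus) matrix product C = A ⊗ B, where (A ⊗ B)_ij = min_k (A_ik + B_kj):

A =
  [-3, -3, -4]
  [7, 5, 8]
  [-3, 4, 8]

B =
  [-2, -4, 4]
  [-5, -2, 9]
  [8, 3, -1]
A ⊗ B =
  [-8, -7, -5]
  [0, 3, 7]
  [-5, -7, 1]

Apply the min-plus product entry-by-entry:
  C[0][0] = min over k of (A[0][0] + B[0][0] = -3 + -2 = -5, A[0][1] + B[1][0] = -3 + -5 = -8, A[0][2] + B[2][0] = -4 + 8 = 4) = -8 (attained at k = 1)
  C[0][1] = min over k of (A[0][0] + B[0][1] = -3 + -4 = -7, A[0][1] + B[1][1] = -3 + -2 = -5, A[0][2] + B[2][1] = -4 + 3 = -1) = -7 (attained at k = 0)
  C[0][2] = min over k of (A[0][0] + B[0][2] = -3 + 4 = 1, A[0][1] + B[1][2] = -3 + 9 = 6, A[0][2] + B[2][2] = -4 + -1 = -5) = -5 (attained at k = 2)
  C[1][0] = min over k of (A[1][0] + B[0][0] = 7 + -2 = 5, A[1][1] + B[1][0] = 5 + -5 = 0, A[1][2] + B[2][0] = 8 + 8 = 16) = 0 (attained at k = 1)
  C[1][1] = min over k of (A[1][0] + B[0][1] = 7 + -4 = 3, A[1][1] + B[1][1] = 5 + -2 = 3, A[1][2] + B[2][1] = 8 + 3 = 11) = 3 (attained at k = 0)
  C[1][2] = min over k of (A[1][0] + B[0][2] = 7 + 4 = 11, A[1][1] + B[1][2] = 5 + 9 = 14, A[1][2] + B[2][2] = 8 + -1 = 7) = 7 (attained at k = 2)
  C[2][0] = min over k of (A[2][0] + B[0][0] = -3 + -2 = -5, A[2][1] + B[1][0] = 4 + -5 = -1, A[2][2] + B[2][0] = 8 + 8 = 16) = -5 (attained at k = 0)
  C[2][1] = min over k of (A[2][0] + B[0][1] = -3 + -4 = -7, A[2][1] + B[1][1] = 4 + -2 = 2, A[2][2] + B[2][1] = 8 + 3 = 11) = -7 (attained at k = 0)
  C[2][2] = min over k of (A[2][0] + B[0][2] = -3 + 4 = 1, A[2][1] + B[1][2] = 4 + 9 = 13, A[2][2] + B[2][2] = 8 + -1 = 7) = 1 (attained at k = 0)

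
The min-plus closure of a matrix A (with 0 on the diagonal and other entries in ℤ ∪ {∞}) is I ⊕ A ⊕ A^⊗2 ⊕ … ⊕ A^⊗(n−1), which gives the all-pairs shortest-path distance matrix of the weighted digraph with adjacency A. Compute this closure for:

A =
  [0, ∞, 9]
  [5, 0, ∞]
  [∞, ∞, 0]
Closure =
  [0, ∞, 9]
  [5, 0, 14]
  [∞, ∞, 0]

This is the Floyd-Warshall all-pairs shortest-path computation. For each intermediate vertex k = 0, 1, …, 2, update dist[i][j] ← min(dist[i][j], dist[i][k] + dist[k][j]). The final matrix gives, for each (i, j), the minimum total weight of any directed path from i to j (possibly empty when i = j).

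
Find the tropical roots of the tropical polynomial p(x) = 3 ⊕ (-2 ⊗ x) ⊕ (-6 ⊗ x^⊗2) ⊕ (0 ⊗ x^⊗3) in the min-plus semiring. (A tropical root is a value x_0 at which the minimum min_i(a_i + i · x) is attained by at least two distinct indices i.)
Roots: {-6, 4, 5}

Each tropical root is a break point of the lower envelope of the lines y = a_i + i · x (there are 4 lines, with slopes 0, 1, ..., 3). Only the lines that attain the minimum somewhere contribute to roots; other lines are dominated. Here the surviving (envelope) indices are i = 3, i = 2, i = 1, i = 0.
Intersections between consecutive envelope lines give the roots: for adjacent envelope indices i < j the intersection is x = (a_i − a_j) / (j − i). Reading off the sorted break points: {-6, 4, 5}.
Verification: at each break x_0, at least two indices attain the minimum of min_i(a_i + i · x_0).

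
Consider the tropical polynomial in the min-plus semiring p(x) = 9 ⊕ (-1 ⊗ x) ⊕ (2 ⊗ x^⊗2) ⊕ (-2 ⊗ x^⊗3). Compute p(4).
p(4) = 3

A tropical monomial a ⊗ x^⊗i evaluates to a + i · x. Evaluating each term at x = 4:
  Term 0 contributes 9 + 0 · 4 = 9
  Term 1 contributes -1 + 1 · 4 = 3
  Term 2 contributes 2 + 2 · 4 = 10
  Term 3 contributes -2 + 3 · 4 = 10
p(4) = ⊕ of these = min[9, 3, 10, 10] = 3.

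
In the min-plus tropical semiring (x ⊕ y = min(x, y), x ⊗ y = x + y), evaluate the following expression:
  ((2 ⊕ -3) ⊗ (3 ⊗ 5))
((2 ⊕ -3) ⊗ (3 ⊗ 5)) = 5

Expand innermost to outermost. Recall ⊕ takes the minimum of its arguments and ⊗ takes their sum. Working out the expression ((2 ⊕ -3) ⊗ (3 ⊗ 5)) gives 5.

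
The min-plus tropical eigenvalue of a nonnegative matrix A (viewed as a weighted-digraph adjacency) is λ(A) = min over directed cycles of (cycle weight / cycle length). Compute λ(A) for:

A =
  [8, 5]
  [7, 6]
λ(A) = 6

Enumerate directed cycles and compute their means (weight / length). Sample:
  cycle 0 → 0: weight = 8, length = 1, mean = 8/1 ≈ 8.000
  cycle 1 → 1: weight = 6, length = 1, mean = 6/1 ≈ 6.000
  cycle 0 → 1 → 0: weight = 12, length = 2, mean = 12/2 ≈ 6.000
  cycle 1 → 0 → 1: weight = 12, length = 2, mean = 12/2 ≈ 6.000
Minimum mean = 6.000, attained e.g. along the cycle 1 → 1 with weight 6 and length 1. So λ(A) = 6/1 = 6.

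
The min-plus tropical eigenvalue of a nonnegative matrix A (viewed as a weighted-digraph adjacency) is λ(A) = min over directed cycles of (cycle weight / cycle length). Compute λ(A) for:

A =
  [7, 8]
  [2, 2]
λ(A) = 2

Enumerate directed cycles and compute their means (weight / length). Sample:
  cycle 0 → 0: weight = 7, length = 1, mean = 7/1 ≈ 7.000
  cycle 1 → 1: weight = 2, length = 1, mean = 2/1 ≈ 2.000
  cycle 0 → 1 → 0: weight = 10, length = 2, mean = 10/2 ≈ 5.000
  cycle 1 → 0 → 1: weight = 10, length = 2, mean = 10/2 ≈ 5.000
Minimum mean = 2.000, attained e.g. along the cycle 1 → 1 with weight 2 and length 1. So λ(A) = 2/1 = 2.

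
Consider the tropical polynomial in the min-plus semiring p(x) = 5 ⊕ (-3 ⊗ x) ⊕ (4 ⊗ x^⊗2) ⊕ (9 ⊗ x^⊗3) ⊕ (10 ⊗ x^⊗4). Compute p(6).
p(6) = 3

A tropical monomial a ⊗ x^⊗i evaluates to a + i · x. Evaluating each term at x = 6:
  Term 0 contributes 5 + 0 · 6 = 5
  Term 1 contributes -3 + 1 · 6 = 3
  Term 2 contributes 4 + 2 · 6 = 16
  Term 3 contributes 9 + 3 · 6 = 27
  Term 4 contributes 10 + 4 · 6 = 34
p(6) = ⊕ of these = min[5, 3, 16, 27, 34] = 3.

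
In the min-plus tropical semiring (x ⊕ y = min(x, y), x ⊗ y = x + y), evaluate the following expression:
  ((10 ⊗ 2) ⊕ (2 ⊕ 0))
((10 ⊗ 2) ⊕ (2 ⊕ 0)) = 0

Expand innermost to outermost. Recall ⊕ takes the minimum of its arguments and ⊗ takes their sum. Working out the expression ((10 ⊗ 2) ⊕ (2 ⊕ 0)) gives 0.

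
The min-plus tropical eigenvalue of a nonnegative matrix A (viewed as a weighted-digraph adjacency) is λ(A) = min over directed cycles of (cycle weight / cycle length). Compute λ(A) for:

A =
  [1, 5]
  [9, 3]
λ(A) = 1

Enumerate directed cycles and compute their means (weight / length). Sample:
  cycle 0 → 0: weight = 1, length = 1, mean = 1/1 ≈ 1.000
  cycle 1 → 1: weight = 3, length = 1, mean = 3/1 ≈ 3.000
  cycle 0 → 1 → 0: weight = 14, length = 2, mean = 14/2 ≈ 7.000
  cycle 1 → 0 → 1: weight = 14, length = 2, mean = 14/2 ≈ 7.000
Minimum mean = 1.000, attained e.g. along the cycle 0 → 0 with weight 1 and length 1. So λ(A) = 1/1 = 1.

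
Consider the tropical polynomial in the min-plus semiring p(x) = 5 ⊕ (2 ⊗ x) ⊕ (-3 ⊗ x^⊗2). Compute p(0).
p(0) = -3

A tropical monomial a ⊗ x^⊗i evaluates to a + i · x. Evaluating each term at x = 0:
  Term 0 contributes 5 + 0 · 0 = 5
  Term 1 contributes 2 + 1 · 0 = 2
  Term 2 contributes -3 + 2 · 0 = -3
p(0) = ⊕ of these = min[5, 2, -3] = -3.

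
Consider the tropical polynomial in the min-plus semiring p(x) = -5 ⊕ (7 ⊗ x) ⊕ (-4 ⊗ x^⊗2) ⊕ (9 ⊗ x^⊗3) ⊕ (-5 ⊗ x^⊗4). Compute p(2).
p(2) = -5

A tropical monomial a ⊗ x^⊗i evaluates to a + i · x. Evaluating each term at x = 2:
  Term 0 contributes -5 + 0 · 2 = -5
  Term 1 contributes 7 + 1 · 2 = 9
  Term 2 contributes -4 + 2 · 2 = 0
  Term 3 contributes 9 + 3 · 2 = 15
  Term 4 contributes -5 + 4 · 2 = 3
p(2) = ⊕ of these = min[-5, 9, 0, 15, 3] = -5.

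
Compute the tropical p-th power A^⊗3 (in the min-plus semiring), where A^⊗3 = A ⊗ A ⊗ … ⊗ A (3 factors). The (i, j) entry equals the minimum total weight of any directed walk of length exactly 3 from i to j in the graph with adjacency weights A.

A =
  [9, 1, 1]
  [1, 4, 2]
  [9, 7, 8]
A^⊗3 =
  [6, 3, 3]
  [3, 6, 4]
  [11, 9, 9]

Each entry (A^⊗3)_ij equals the minimum over all length-3 walks i = v_0 → v_1 → … → v_3 = j of Σ_t A[v_t][v_{t+1}]. For example, for (i, j) = (0, 2) we minimise over 9 possible intermediate vertex sequences; the minimum is 3, attained along the walk 0 → 1 → 0 → 2.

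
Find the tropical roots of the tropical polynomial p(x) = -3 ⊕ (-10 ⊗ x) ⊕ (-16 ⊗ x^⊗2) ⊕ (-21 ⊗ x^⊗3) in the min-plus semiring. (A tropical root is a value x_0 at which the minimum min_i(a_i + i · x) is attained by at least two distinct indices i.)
Roots: {5, 6, 7}

Each tropical root is a break point of the lower envelope of the lines y = a_i + i · x (there are 4 lines, with slopes 0, 1, ..., 3). Only the lines that attain the minimum somewhere contribute to roots; other lines are dominated. Here the surviving (envelope) indices are i = 3, i = 2, i = 1, i = 0.
Intersections between consecutive envelope lines give the roots: for adjacent envelope indices i < j the intersection is x = (a_i − a_j) / (j − i). Reading off the sorted break points: {5, 6, 7}.
Verification: at each break x_0, at least two indices attain the minimum of min_i(a_i + i · x_0).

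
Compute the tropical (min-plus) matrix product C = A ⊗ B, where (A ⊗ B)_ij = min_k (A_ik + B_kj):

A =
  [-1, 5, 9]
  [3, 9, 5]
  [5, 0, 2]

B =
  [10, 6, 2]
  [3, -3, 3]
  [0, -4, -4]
A ⊗ B =
  [8, 2, 1]
  [5, 1, 1]
  [2, -3, -2]

Apply the min-plus product entry-by-entry:
  C[0][0] = min over k of (A[0][0] + B[0][0] = -1 + 10 = 9, A[0][1] + B[1][0] = 5 + 3 = 8, A[0][2] + B[2][0] = 9 + 0 = 9) = 8 (attained at k = 1)
  C[0][1] = min over k of (A[0][0] + B[0][1] = -1 + 6 = 5, A[0][1] + B[1][1] = 5 + -3 = 2, A[0][2] + B[2][1] = 9 + -4 = 5) = 2 (attained at k = 1)
  C[0][2] = min over k of (A[0][0] + B[0][2] = -1 + 2 = 1, A[0][1] + B[1][2] = 5 + 3 = 8, A[0][2] + B[2][2] = 9 + -4 = 5) = 1 (attained at k = 0)
  C[1][0] = min over k of (A[1][0] + B[0][0] = 3 + 10 = 13, A[1][1] + B[1][0] = 9 + 3 = 12, A[1][2] + B[2][0] = 5 + 0 = 5) = 5 (attained at k = 2)
  C[1][1] = min over k of (A[1][0] + B[0][1] = 3 + 6 = 9, A[1][1] + B[1][1] = 9 + -3 = 6, A[1][2] + B[2][1] = 5 + -4 = 1) = 1 (attained at k = 2)
  C[1][2] = min over k of (A[1][0] + B[0][2] = 3 + 2 = 5, A[1][1] + B[1][2] = 9 + 3 = 12, A[1][2] + B[2][2] = 5 + -4 = 1) = 1 (attained at k = 2)
  C[2][0] = min over k of (A[2][0] + B[0][0] = 5 + 10 = 15, A[2][1] + B[1][0] = 0 + 3 = 3, A[2][2] + B[2][0] = 2 + 0 = 2) = 2 (attained at k = 2)
  C[2][1] = min over k of (A[2][0] + B[0][1] = 5 + 6 = 11, A[2][1] + B[1][1] = 0 + -3 = -3, A[2][2] + B[2][1] = 2 + -4 = -2) = -3 (attained at k = 1)
  C[2][2] = min over k of (A[2][0] + B[0][2] = 5 + 2 = 7, A[2][1] + B[1][2] = 0 + 3 = 3, A[2][2] + B[2][2] = 2 + -4 = -2) = -2 (attained at k = 2)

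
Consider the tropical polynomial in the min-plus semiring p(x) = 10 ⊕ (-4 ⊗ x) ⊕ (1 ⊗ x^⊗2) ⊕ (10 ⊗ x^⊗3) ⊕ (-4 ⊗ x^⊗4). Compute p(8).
p(8) = 4

A tropical monomial a ⊗ x^⊗i evaluates to a + i · x. Evaluating each term at x = 8:
  Term 0 contributes 10 + 0 · 8 = 10
  Term 1 contributes -4 + 1 · 8 = 4
  Term 2 contributes 1 + 2 · 8 = 17
  Term 3 contributes 10 + 3 · 8 = 34
  Term 4 contributes -4 + 4 · 8 = 28
p(8) = ⊕ of these = min[10, 4, 17, 34, 28] = 4.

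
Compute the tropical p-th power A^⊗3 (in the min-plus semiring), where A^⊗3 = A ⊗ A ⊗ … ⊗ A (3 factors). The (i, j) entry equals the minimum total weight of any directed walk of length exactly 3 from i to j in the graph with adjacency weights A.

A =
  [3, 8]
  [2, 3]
A^⊗3 =
  [9, 14]
  [8, 9]

Each entry (A^⊗3)_ij equals the minimum over all length-3 walks i = v_0 → v_1 → … → v_3 = j of Σ_t A[v_t][v_{t+1}]. For example, for (i, j) = (0, 1) we minimise over 4 possible intermediate vertex sequences; the minimum is 14, attained along the walk 0 → 0 → 0 → 1.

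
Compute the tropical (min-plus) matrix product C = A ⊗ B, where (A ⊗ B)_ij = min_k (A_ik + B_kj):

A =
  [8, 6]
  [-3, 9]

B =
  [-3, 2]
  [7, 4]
A ⊗ B =
  [5, 10]
  [-6, -1]

Apply the min-plus product entry-by-entry:
  C[0][0] = min over k of (A[0][0] + B[0][0] = 8 + -3 = 5, A[0][1] + B[1][0] = 6 + 7 = 13) = 5 (attained at k = 0)
  C[0][1] = min over k of (A[0][0] + B[0][1] = 8 + 2 = 10, A[0][1] + B[1][1] = 6 + 4 = 10) = 10 (attained at k = 0)
  C[1][0] = min over k of (A[1][0] + B[0][0] = -3 + -3 = -6, A[1][1] + B[1][0] = 9 + 7 = 16) = -6 (attained at k = 0)
  C[1][1] = min over k of (A[1][0] + B[0][1] = -3 + 2 = -1, A[1][1] + B[1][1] = 9 + 4 = 13) = -1 (attained at k = 0)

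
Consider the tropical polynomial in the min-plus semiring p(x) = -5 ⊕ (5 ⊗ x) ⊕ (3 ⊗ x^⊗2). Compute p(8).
p(8) = -5

A tropical monomial a ⊗ x^⊗i evaluates to a + i · x. Evaluating each term at x = 8:
  Term 0 contributes -5 + 0 · 8 = -5
  Term 1 contributes 5 + 1 · 8 = 13
  Term 2 contributes 3 + 2 · 8 = 19
p(8) = ⊕ of these = min[-5, 13, 19] = -5.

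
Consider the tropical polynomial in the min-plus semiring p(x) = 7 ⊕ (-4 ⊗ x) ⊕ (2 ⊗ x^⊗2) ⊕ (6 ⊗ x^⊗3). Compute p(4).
p(4) = 0

A tropical monomial a ⊗ x^⊗i evaluates to a + i · x. Evaluating each term at x = 4:
  Term 0 contributes 7 + 0 · 4 = 7
  Term 1 contributes -4 + 1 · 4 = 0
  Term 2 contributes 2 + 2 · 4 = 10
  Term 3 contributes 6 + 3 · 4 = 18
p(4) = ⊕ of these = min[7, 0, 10, 18] = 0.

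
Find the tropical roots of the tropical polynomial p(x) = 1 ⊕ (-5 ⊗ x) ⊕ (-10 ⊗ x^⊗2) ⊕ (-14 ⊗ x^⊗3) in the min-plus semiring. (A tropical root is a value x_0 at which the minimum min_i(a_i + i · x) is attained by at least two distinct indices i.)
Roots: {4, 5, 6}

Each tropical root is a break point of the lower envelope of the lines y = a_i + i · x (there are 4 lines, with slopes 0, 1, ..., 3). Only the lines that attain the minimum somewhere contribute to roots; other lines are dominated. Here the surviving (envelope) indices are i = 3, i = 2, i = 1, i = 0.
Intersections between consecutive envelope lines give the roots: for adjacent envelope indices i < j the intersection is x = (a_i − a_j) / (j − i). Reading off the sorted break points: {4, 5, 6}.
Verification: at each break x_0, at least two indices attain the minimum of min_i(a_i + i · x_0).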